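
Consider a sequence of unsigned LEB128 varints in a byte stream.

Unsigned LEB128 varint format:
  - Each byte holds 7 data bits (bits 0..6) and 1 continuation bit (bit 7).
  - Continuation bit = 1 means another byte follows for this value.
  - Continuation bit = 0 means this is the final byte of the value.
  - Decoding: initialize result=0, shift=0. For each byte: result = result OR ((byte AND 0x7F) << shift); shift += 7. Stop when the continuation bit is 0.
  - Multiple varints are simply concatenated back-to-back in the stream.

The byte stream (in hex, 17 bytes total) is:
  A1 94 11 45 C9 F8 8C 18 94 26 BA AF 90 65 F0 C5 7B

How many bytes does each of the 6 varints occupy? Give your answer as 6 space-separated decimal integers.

Answer: 3 1 4 2 4 3

Derivation:
  byte[0]=0xA1 cont=1 payload=0x21=33: acc |= 33<<0 -> acc=33 shift=7
  byte[1]=0x94 cont=1 payload=0x14=20: acc |= 20<<7 -> acc=2593 shift=14
  byte[2]=0x11 cont=0 payload=0x11=17: acc |= 17<<14 -> acc=281121 shift=21 [end]
Varint 1: bytes[0:3] = A1 94 11 -> value 281121 (3 byte(s))
  byte[3]=0x45 cont=0 payload=0x45=69: acc |= 69<<0 -> acc=69 shift=7 [end]
Varint 2: bytes[3:4] = 45 -> value 69 (1 byte(s))
  byte[4]=0xC9 cont=1 payload=0x49=73: acc |= 73<<0 -> acc=73 shift=7
  byte[5]=0xF8 cont=1 payload=0x78=120: acc |= 120<<7 -> acc=15433 shift=14
  byte[6]=0x8C cont=1 payload=0x0C=12: acc |= 12<<14 -> acc=212041 shift=21
  byte[7]=0x18 cont=0 payload=0x18=24: acc |= 24<<21 -> acc=50543689 shift=28 [end]
Varint 3: bytes[4:8] = C9 F8 8C 18 -> value 50543689 (4 byte(s))
  byte[8]=0x94 cont=1 payload=0x14=20: acc |= 20<<0 -> acc=20 shift=7
  byte[9]=0x26 cont=0 payload=0x26=38: acc |= 38<<7 -> acc=4884 shift=14 [end]
Varint 4: bytes[8:10] = 94 26 -> value 4884 (2 byte(s))
  byte[10]=0xBA cont=1 payload=0x3A=58: acc |= 58<<0 -> acc=58 shift=7
  byte[11]=0xAF cont=1 payload=0x2F=47: acc |= 47<<7 -> acc=6074 shift=14
  byte[12]=0x90 cont=1 payload=0x10=16: acc |= 16<<14 -> acc=268218 shift=21
  byte[13]=0x65 cont=0 payload=0x65=101: acc |= 101<<21 -> acc=212080570 shift=28 [end]
Varint 5: bytes[10:14] = BA AF 90 65 -> value 212080570 (4 byte(s))
  byte[14]=0xF0 cont=1 payload=0x70=112: acc |= 112<<0 -> acc=112 shift=7
  byte[15]=0xC5 cont=1 payload=0x45=69: acc |= 69<<7 -> acc=8944 shift=14
  byte[16]=0x7B cont=0 payload=0x7B=123: acc |= 123<<14 -> acc=2024176 shift=21 [end]
Varint 6: bytes[14:17] = F0 C5 7B -> value 2024176 (3 byte(s))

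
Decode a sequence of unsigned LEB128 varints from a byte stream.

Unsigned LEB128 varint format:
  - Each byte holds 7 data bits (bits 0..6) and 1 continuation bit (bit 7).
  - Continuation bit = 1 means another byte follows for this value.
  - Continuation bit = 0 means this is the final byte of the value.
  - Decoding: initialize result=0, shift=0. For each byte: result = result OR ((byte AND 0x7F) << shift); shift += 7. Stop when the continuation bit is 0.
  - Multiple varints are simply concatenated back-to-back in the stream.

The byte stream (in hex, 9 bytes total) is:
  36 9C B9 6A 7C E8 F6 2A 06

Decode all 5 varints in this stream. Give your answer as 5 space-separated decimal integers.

  byte[0]=0x36 cont=0 payload=0x36=54: acc |= 54<<0 -> acc=54 shift=7 [end]
Varint 1: bytes[0:1] = 36 -> value 54 (1 byte(s))
  byte[1]=0x9C cont=1 payload=0x1C=28: acc |= 28<<0 -> acc=28 shift=7
  byte[2]=0xB9 cont=1 payload=0x39=57: acc |= 57<<7 -> acc=7324 shift=14
  byte[3]=0x6A cont=0 payload=0x6A=106: acc |= 106<<14 -> acc=1744028 shift=21 [end]
Varint 2: bytes[1:4] = 9C B9 6A -> value 1744028 (3 byte(s))
  byte[4]=0x7C cont=0 payload=0x7C=124: acc |= 124<<0 -> acc=124 shift=7 [end]
Varint 3: bytes[4:5] = 7C -> value 124 (1 byte(s))
  byte[5]=0xE8 cont=1 payload=0x68=104: acc |= 104<<0 -> acc=104 shift=7
  byte[6]=0xF6 cont=1 payload=0x76=118: acc |= 118<<7 -> acc=15208 shift=14
  byte[7]=0x2A cont=0 payload=0x2A=42: acc |= 42<<14 -> acc=703336 shift=21 [end]
Varint 4: bytes[5:8] = E8 F6 2A -> value 703336 (3 byte(s))
  byte[8]=0x06 cont=0 payload=0x06=6: acc |= 6<<0 -> acc=6 shift=7 [end]
Varint 5: bytes[8:9] = 06 -> value 6 (1 byte(s))

Answer: 54 1744028 124 703336 6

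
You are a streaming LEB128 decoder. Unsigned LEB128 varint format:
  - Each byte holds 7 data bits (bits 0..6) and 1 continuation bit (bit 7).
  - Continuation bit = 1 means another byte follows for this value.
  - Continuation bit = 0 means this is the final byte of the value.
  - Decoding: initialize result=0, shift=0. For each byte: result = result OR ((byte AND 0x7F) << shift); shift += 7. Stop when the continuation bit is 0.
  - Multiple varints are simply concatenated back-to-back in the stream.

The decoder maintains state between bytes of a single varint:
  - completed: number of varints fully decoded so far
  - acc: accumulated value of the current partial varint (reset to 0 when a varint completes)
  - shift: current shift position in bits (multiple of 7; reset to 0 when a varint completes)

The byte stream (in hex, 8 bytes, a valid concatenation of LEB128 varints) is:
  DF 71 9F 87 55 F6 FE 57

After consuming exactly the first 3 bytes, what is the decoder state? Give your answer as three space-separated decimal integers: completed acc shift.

Answer: 1 31 7

Derivation:
byte[0]=0xDF cont=1 payload=0x5F: acc |= 95<<0 -> completed=0 acc=95 shift=7
byte[1]=0x71 cont=0 payload=0x71: varint #1 complete (value=14559); reset -> completed=1 acc=0 shift=0
byte[2]=0x9F cont=1 payload=0x1F: acc |= 31<<0 -> completed=1 acc=31 shift=7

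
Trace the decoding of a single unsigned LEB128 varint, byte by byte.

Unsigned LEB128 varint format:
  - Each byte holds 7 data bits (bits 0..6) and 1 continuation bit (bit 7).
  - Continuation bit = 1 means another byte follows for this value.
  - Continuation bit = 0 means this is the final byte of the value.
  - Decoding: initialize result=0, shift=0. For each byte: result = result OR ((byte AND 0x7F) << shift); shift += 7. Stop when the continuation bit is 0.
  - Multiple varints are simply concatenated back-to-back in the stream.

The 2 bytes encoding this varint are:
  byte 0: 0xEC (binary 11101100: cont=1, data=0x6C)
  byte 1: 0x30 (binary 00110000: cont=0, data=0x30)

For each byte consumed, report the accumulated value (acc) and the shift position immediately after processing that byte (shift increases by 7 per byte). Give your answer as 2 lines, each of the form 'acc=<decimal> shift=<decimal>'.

byte 0=0xEC: payload=0x6C=108, contrib = 108<<0 = 108; acc -> 108, shift -> 7
byte 1=0x30: payload=0x30=48, contrib = 48<<7 = 6144; acc -> 6252, shift -> 14

Answer: acc=108 shift=7
acc=6252 shift=14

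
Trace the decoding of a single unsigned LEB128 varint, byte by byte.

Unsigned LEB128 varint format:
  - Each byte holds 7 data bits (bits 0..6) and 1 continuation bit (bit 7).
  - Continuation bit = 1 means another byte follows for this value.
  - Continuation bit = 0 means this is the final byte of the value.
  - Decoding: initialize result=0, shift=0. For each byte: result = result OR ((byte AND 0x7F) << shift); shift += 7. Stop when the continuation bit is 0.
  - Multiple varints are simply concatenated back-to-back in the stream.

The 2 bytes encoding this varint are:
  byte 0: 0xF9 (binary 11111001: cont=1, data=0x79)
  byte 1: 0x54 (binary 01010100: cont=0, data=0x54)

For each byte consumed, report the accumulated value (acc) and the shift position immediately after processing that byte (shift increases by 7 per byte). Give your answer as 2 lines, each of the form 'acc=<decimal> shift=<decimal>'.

Answer: acc=121 shift=7
acc=10873 shift=14

Derivation:
byte 0=0xF9: payload=0x79=121, contrib = 121<<0 = 121; acc -> 121, shift -> 7
byte 1=0x54: payload=0x54=84, contrib = 84<<7 = 10752; acc -> 10873, shift -> 14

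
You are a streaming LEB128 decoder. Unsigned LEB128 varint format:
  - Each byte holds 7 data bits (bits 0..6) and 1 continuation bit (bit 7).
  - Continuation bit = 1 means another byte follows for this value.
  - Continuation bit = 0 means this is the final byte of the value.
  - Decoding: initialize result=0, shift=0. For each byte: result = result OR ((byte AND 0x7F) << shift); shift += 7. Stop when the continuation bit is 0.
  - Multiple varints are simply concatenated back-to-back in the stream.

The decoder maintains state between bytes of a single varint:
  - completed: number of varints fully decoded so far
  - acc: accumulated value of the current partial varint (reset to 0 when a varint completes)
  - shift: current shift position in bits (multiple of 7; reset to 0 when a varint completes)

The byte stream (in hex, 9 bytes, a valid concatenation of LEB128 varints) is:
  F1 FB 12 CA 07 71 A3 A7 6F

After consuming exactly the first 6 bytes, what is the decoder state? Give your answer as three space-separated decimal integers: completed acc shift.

byte[0]=0xF1 cont=1 payload=0x71: acc |= 113<<0 -> completed=0 acc=113 shift=7
byte[1]=0xFB cont=1 payload=0x7B: acc |= 123<<7 -> completed=0 acc=15857 shift=14
byte[2]=0x12 cont=0 payload=0x12: varint #1 complete (value=310769); reset -> completed=1 acc=0 shift=0
byte[3]=0xCA cont=1 payload=0x4A: acc |= 74<<0 -> completed=1 acc=74 shift=7
byte[4]=0x07 cont=0 payload=0x07: varint #2 complete (value=970); reset -> completed=2 acc=0 shift=0
byte[5]=0x71 cont=0 payload=0x71: varint #3 complete (value=113); reset -> completed=3 acc=0 shift=0

Answer: 3 0 0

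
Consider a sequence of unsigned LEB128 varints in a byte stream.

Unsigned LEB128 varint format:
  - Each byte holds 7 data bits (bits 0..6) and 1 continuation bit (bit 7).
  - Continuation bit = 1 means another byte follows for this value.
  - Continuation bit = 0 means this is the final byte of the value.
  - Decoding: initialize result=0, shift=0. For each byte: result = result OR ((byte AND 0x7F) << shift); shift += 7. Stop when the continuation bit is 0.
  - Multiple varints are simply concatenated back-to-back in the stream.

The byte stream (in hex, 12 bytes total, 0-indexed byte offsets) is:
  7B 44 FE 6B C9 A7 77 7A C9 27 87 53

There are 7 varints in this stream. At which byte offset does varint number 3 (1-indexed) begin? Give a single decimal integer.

  byte[0]=0x7B cont=0 payload=0x7B=123: acc |= 123<<0 -> acc=123 shift=7 [end]
Varint 1: bytes[0:1] = 7B -> value 123 (1 byte(s))
  byte[1]=0x44 cont=0 payload=0x44=68: acc |= 68<<0 -> acc=68 shift=7 [end]
Varint 2: bytes[1:2] = 44 -> value 68 (1 byte(s))
  byte[2]=0xFE cont=1 payload=0x7E=126: acc |= 126<<0 -> acc=126 shift=7
  byte[3]=0x6B cont=0 payload=0x6B=107: acc |= 107<<7 -> acc=13822 shift=14 [end]
Varint 3: bytes[2:4] = FE 6B -> value 13822 (2 byte(s))
  byte[4]=0xC9 cont=1 payload=0x49=73: acc |= 73<<0 -> acc=73 shift=7
  byte[5]=0xA7 cont=1 payload=0x27=39: acc |= 39<<7 -> acc=5065 shift=14
  byte[6]=0x77 cont=0 payload=0x77=119: acc |= 119<<14 -> acc=1954761 shift=21 [end]
Varint 4: bytes[4:7] = C9 A7 77 -> value 1954761 (3 byte(s))
  byte[7]=0x7A cont=0 payload=0x7A=122: acc |= 122<<0 -> acc=122 shift=7 [end]
Varint 5: bytes[7:8] = 7A -> value 122 (1 byte(s))
  byte[8]=0xC9 cont=1 payload=0x49=73: acc |= 73<<0 -> acc=73 shift=7
  byte[9]=0x27 cont=0 payload=0x27=39: acc |= 39<<7 -> acc=5065 shift=14 [end]
Varint 6: bytes[8:10] = C9 27 -> value 5065 (2 byte(s))
  byte[10]=0x87 cont=1 payload=0x07=7: acc |= 7<<0 -> acc=7 shift=7
  byte[11]=0x53 cont=0 payload=0x53=83: acc |= 83<<7 -> acc=10631 shift=14 [end]
Varint 7: bytes[10:12] = 87 53 -> value 10631 (2 byte(s))

Answer: 2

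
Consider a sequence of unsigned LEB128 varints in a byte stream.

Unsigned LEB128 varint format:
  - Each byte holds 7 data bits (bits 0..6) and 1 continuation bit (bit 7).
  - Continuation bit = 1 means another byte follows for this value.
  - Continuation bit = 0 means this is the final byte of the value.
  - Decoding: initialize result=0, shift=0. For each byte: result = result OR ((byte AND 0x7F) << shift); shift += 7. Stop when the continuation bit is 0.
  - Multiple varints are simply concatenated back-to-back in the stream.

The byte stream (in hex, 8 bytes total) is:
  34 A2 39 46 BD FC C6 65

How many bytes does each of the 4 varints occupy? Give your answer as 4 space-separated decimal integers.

Answer: 1 2 1 4

Derivation:
  byte[0]=0x34 cont=0 payload=0x34=52: acc |= 52<<0 -> acc=52 shift=7 [end]
Varint 1: bytes[0:1] = 34 -> value 52 (1 byte(s))
  byte[1]=0xA2 cont=1 payload=0x22=34: acc |= 34<<0 -> acc=34 shift=7
  byte[2]=0x39 cont=0 payload=0x39=57: acc |= 57<<7 -> acc=7330 shift=14 [end]
Varint 2: bytes[1:3] = A2 39 -> value 7330 (2 byte(s))
  byte[3]=0x46 cont=0 payload=0x46=70: acc |= 70<<0 -> acc=70 shift=7 [end]
Varint 3: bytes[3:4] = 46 -> value 70 (1 byte(s))
  byte[4]=0xBD cont=1 payload=0x3D=61: acc |= 61<<0 -> acc=61 shift=7
  byte[5]=0xFC cont=1 payload=0x7C=124: acc |= 124<<7 -> acc=15933 shift=14
  byte[6]=0xC6 cont=1 payload=0x46=70: acc |= 70<<14 -> acc=1162813 shift=21
  byte[7]=0x65 cont=0 payload=0x65=101: acc |= 101<<21 -> acc=212975165 shift=28 [end]
Varint 4: bytes[4:8] = BD FC C6 65 -> value 212975165 (4 byte(s))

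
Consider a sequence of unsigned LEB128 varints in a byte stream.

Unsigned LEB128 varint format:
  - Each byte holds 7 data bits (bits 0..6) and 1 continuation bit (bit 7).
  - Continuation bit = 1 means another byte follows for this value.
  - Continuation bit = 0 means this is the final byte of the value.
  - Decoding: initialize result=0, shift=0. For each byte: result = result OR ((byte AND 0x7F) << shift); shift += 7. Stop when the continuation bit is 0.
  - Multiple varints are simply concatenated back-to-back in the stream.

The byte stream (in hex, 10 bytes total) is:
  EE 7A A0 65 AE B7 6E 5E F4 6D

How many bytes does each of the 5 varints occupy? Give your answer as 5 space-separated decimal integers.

  byte[0]=0xEE cont=1 payload=0x6E=110: acc |= 110<<0 -> acc=110 shift=7
  byte[1]=0x7A cont=0 payload=0x7A=122: acc |= 122<<7 -> acc=15726 shift=14 [end]
Varint 1: bytes[0:2] = EE 7A -> value 15726 (2 byte(s))
  byte[2]=0xA0 cont=1 payload=0x20=32: acc |= 32<<0 -> acc=32 shift=7
  byte[3]=0x65 cont=0 payload=0x65=101: acc |= 101<<7 -> acc=12960 shift=14 [end]
Varint 2: bytes[2:4] = A0 65 -> value 12960 (2 byte(s))
  byte[4]=0xAE cont=1 payload=0x2E=46: acc |= 46<<0 -> acc=46 shift=7
  byte[5]=0xB7 cont=1 payload=0x37=55: acc |= 55<<7 -> acc=7086 shift=14
  byte[6]=0x6E cont=0 payload=0x6E=110: acc |= 110<<14 -> acc=1809326 shift=21 [end]
Varint 3: bytes[4:7] = AE B7 6E -> value 1809326 (3 byte(s))
  byte[7]=0x5E cont=0 payload=0x5E=94: acc |= 94<<0 -> acc=94 shift=7 [end]
Varint 4: bytes[7:8] = 5E -> value 94 (1 byte(s))
  byte[8]=0xF4 cont=1 payload=0x74=116: acc |= 116<<0 -> acc=116 shift=7
  byte[9]=0x6D cont=0 payload=0x6D=109: acc |= 109<<7 -> acc=14068 shift=14 [end]
Varint 5: bytes[8:10] = F4 6D -> value 14068 (2 byte(s))

Answer: 2 2 3 1 2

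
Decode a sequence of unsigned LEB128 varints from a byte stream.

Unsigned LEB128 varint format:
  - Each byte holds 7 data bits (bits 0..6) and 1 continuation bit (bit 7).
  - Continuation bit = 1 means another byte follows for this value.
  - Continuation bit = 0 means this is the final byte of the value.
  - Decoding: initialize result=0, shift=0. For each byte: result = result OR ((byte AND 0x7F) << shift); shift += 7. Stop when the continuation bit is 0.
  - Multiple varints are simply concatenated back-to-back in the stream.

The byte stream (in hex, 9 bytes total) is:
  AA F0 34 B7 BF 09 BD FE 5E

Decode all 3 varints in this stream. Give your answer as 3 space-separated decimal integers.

Answer: 866346 155575 1556285

Derivation:
  byte[0]=0xAA cont=1 payload=0x2A=42: acc |= 42<<0 -> acc=42 shift=7
  byte[1]=0xF0 cont=1 payload=0x70=112: acc |= 112<<7 -> acc=14378 shift=14
  byte[2]=0x34 cont=0 payload=0x34=52: acc |= 52<<14 -> acc=866346 shift=21 [end]
Varint 1: bytes[0:3] = AA F0 34 -> value 866346 (3 byte(s))
  byte[3]=0xB7 cont=1 payload=0x37=55: acc |= 55<<0 -> acc=55 shift=7
  byte[4]=0xBF cont=1 payload=0x3F=63: acc |= 63<<7 -> acc=8119 shift=14
  byte[5]=0x09 cont=0 payload=0x09=9: acc |= 9<<14 -> acc=155575 shift=21 [end]
Varint 2: bytes[3:6] = B7 BF 09 -> value 155575 (3 byte(s))
  byte[6]=0xBD cont=1 payload=0x3D=61: acc |= 61<<0 -> acc=61 shift=7
  byte[7]=0xFE cont=1 payload=0x7E=126: acc |= 126<<7 -> acc=16189 shift=14
  byte[8]=0x5E cont=0 payload=0x5E=94: acc |= 94<<14 -> acc=1556285 shift=21 [end]
Varint 3: bytes[6:9] = BD FE 5E -> value 1556285 (3 byte(s))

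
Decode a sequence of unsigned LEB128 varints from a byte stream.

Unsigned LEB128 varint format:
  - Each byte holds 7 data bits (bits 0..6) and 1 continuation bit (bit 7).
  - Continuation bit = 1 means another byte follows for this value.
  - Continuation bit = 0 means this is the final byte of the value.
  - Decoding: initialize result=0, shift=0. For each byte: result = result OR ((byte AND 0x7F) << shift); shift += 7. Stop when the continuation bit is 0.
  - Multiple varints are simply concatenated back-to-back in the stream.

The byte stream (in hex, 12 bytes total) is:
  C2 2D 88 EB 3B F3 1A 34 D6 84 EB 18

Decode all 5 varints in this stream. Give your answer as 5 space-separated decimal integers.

Answer: 5826 980360 3443 52 52085334

Derivation:
  byte[0]=0xC2 cont=1 payload=0x42=66: acc |= 66<<0 -> acc=66 shift=7
  byte[1]=0x2D cont=0 payload=0x2D=45: acc |= 45<<7 -> acc=5826 shift=14 [end]
Varint 1: bytes[0:2] = C2 2D -> value 5826 (2 byte(s))
  byte[2]=0x88 cont=1 payload=0x08=8: acc |= 8<<0 -> acc=8 shift=7
  byte[3]=0xEB cont=1 payload=0x6B=107: acc |= 107<<7 -> acc=13704 shift=14
  byte[4]=0x3B cont=0 payload=0x3B=59: acc |= 59<<14 -> acc=980360 shift=21 [end]
Varint 2: bytes[2:5] = 88 EB 3B -> value 980360 (3 byte(s))
  byte[5]=0xF3 cont=1 payload=0x73=115: acc |= 115<<0 -> acc=115 shift=7
  byte[6]=0x1A cont=0 payload=0x1A=26: acc |= 26<<7 -> acc=3443 shift=14 [end]
Varint 3: bytes[5:7] = F3 1A -> value 3443 (2 byte(s))
  byte[7]=0x34 cont=0 payload=0x34=52: acc |= 52<<0 -> acc=52 shift=7 [end]
Varint 4: bytes[7:8] = 34 -> value 52 (1 byte(s))
  byte[8]=0xD6 cont=1 payload=0x56=86: acc |= 86<<0 -> acc=86 shift=7
  byte[9]=0x84 cont=1 payload=0x04=4: acc |= 4<<7 -> acc=598 shift=14
  byte[10]=0xEB cont=1 payload=0x6B=107: acc |= 107<<14 -> acc=1753686 shift=21
  byte[11]=0x18 cont=0 payload=0x18=24: acc |= 24<<21 -> acc=52085334 shift=28 [end]
Varint 5: bytes[8:12] = D6 84 EB 18 -> value 52085334 (4 byte(s))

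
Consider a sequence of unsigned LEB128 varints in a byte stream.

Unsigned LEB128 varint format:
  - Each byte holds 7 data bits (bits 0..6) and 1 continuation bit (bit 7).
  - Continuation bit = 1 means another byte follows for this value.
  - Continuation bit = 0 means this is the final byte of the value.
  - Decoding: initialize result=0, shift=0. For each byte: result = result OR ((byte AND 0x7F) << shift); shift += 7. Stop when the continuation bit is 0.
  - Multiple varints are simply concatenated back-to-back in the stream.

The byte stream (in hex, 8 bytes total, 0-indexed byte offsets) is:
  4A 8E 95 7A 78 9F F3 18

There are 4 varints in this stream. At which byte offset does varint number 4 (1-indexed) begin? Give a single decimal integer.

  byte[0]=0x4A cont=0 payload=0x4A=74: acc |= 74<<0 -> acc=74 shift=7 [end]
Varint 1: bytes[0:1] = 4A -> value 74 (1 byte(s))
  byte[1]=0x8E cont=1 payload=0x0E=14: acc |= 14<<0 -> acc=14 shift=7
  byte[2]=0x95 cont=1 payload=0x15=21: acc |= 21<<7 -> acc=2702 shift=14
  byte[3]=0x7A cont=0 payload=0x7A=122: acc |= 122<<14 -> acc=2001550 shift=21 [end]
Varint 2: bytes[1:4] = 8E 95 7A -> value 2001550 (3 byte(s))
  byte[4]=0x78 cont=0 payload=0x78=120: acc |= 120<<0 -> acc=120 shift=7 [end]
Varint 3: bytes[4:5] = 78 -> value 120 (1 byte(s))
  byte[5]=0x9F cont=1 payload=0x1F=31: acc |= 31<<0 -> acc=31 shift=7
  byte[6]=0xF3 cont=1 payload=0x73=115: acc |= 115<<7 -> acc=14751 shift=14
  byte[7]=0x18 cont=0 payload=0x18=24: acc |= 24<<14 -> acc=407967 shift=21 [end]
Varint 4: bytes[5:8] = 9F F3 18 -> value 407967 (3 byte(s))

Answer: 5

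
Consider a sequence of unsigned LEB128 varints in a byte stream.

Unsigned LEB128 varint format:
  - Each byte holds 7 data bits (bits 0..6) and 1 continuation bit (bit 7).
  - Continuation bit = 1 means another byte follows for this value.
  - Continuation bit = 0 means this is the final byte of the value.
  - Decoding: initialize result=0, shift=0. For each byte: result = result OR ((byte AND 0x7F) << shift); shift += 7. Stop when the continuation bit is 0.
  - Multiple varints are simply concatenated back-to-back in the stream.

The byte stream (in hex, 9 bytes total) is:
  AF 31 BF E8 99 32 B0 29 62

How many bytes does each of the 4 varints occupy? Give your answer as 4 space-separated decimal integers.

Answer: 2 4 2 1

Derivation:
  byte[0]=0xAF cont=1 payload=0x2F=47: acc |= 47<<0 -> acc=47 shift=7
  byte[1]=0x31 cont=0 payload=0x31=49: acc |= 49<<7 -> acc=6319 shift=14 [end]
Varint 1: bytes[0:2] = AF 31 -> value 6319 (2 byte(s))
  byte[2]=0xBF cont=1 payload=0x3F=63: acc |= 63<<0 -> acc=63 shift=7
  byte[3]=0xE8 cont=1 payload=0x68=104: acc |= 104<<7 -> acc=13375 shift=14
  byte[4]=0x99 cont=1 payload=0x19=25: acc |= 25<<14 -> acc=422975 shift=21
  byte[5]=0x32 cont=0 payload=0x32=50: acc |= 50<<21 -> acc=105280575 shift=28 [end]
Varint 2: bytes[2:6] = BF E8 99 32 -> value 105280575 (4 byte(s))
  byte[6]=0xB0 cont=1 payload=0x30=48: acc |= 48<<0 -> acc=48 shift=7
  byte[7]=0x29 cont=0 payload=0x29=41: acc |= 41<<7 -> acc=5296 shift=14 [end]
Varint 3: bytes[6:8] = B0 29 -> value 5296 (2 byte(s))
  byte[8]=0x62 cont=0 payload=0x62=98: acc |= 98<<0 -> acc=98 shift=7 [end]
Varint 4: bytes[8:9] = 62 -> value 98 (1 byte(s))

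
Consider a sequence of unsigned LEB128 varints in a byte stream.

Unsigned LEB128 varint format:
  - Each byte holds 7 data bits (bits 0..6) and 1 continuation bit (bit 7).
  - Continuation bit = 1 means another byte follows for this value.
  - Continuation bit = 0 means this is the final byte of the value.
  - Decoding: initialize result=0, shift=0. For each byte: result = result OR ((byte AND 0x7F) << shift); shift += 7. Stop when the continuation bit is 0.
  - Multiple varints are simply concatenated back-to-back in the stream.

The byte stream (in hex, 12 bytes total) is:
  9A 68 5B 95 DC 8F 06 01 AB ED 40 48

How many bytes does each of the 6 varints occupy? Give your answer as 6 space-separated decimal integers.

  byte[0]=0x9A cont=1 payload=0x1A=26: acc |= 26<<0 -> acc=26 shift=7
  byte[1]=0x68 cont=0 payload=0x68=104: acc |= 104<<7 -> acc=13338 shift=14 [end]
Varint 1: bytes[0:2] = 9A 68 -> value 13338 (2 byte(s))
  byte[2]=0x5B cont=0 payload=0x5B=91: acc |= 91<<0 -> acc=91 shift=7 [end]
Varint 2: bytes[2:3] = 5B -> value 91 (1 byte(s))
  byte[3]=0x95 cont=1 payload=0x15=21: acc |= 21<<0 -> acc=21 shift=7
  byte[4]=0xDC cont=1 payload=0x5C=92: acc |= 92<<7 -> acc=11797 shift=14
  byte[5]=0x8F cont=1 payload=0x0F=15: acc |= 15<<14 -> acc=257557 shift=21
  byte[6]=0x06 cont=0 payload=0x06=6: acc |= 6<<21 -> acc=12840469 shift=28 [end]
Varint 3: bytes[3:7] = 95 DC 8F 06 -> value 12840469 (4 byte(s))
  byte[7]=0x01 cont=0 payload=0x01=1: acc |= 1<<0 -> acc=1 shift=7 [end]
Varint 4: bytes[7:8] = 01 -> value 1 (1 byte(s))
  byte[8]=0xAB cont=1 payload=0x2B=43: acc |= 43<<0 -> acc=43 shift=7
  byte[9]=0xED cont=1 payload=0x6D=109: acc |= 109<<7 -> acc=13995 shift=14
  byte[10]=0x40 cont=0 payload=0x40=64: acc |= 64<<14 -> acc=1062571 shift=21 [end]
Varint 5: bytes[8:11] = AB ED 40 -> value 1062571 (3 byte(s))
  byte[11]=0x48 cont=0 payload=0x48=72: acc |= 72<<0 -> acc=72 shift=7 [end]
Varint 6: bytes[11:12] = 48 -> value 72 (1 byte(s))

Answer: 2 1 4 1 3 1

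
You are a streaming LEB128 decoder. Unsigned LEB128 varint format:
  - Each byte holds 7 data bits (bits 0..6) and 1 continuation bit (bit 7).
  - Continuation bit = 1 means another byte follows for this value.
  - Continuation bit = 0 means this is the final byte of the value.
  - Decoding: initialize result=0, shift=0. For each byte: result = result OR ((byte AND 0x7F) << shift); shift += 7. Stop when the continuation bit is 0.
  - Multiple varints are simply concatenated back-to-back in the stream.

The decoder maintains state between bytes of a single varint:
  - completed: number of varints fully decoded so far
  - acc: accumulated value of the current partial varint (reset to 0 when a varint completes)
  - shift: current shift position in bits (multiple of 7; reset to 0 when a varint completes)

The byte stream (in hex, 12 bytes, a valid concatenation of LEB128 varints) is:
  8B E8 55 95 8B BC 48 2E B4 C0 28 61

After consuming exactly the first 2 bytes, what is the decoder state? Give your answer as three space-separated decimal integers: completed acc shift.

byte[0]=0x8B cont=1 payload=0x0B: acc |= 11<<0 -> completed=0 acc=11 shift=7
byte[1]=0xE8 cont=1 payload=0x68: acc |= 104<<7 -> completed=0 acc=13323 shift=14

Answer: 0 13323 14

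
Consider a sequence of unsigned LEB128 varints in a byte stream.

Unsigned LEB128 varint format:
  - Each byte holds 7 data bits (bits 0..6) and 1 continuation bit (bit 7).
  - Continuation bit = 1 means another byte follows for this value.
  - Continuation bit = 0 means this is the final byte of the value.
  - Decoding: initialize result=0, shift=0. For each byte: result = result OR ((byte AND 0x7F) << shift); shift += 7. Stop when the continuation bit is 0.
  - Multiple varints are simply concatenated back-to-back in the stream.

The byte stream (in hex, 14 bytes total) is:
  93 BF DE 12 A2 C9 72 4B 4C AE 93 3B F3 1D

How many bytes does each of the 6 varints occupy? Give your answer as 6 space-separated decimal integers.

Answer: 4 3 1 1 3 2

Derivation:
  byte[0]=0x93 cont=1 payload=0x13=19: acc |= 19<<0 -> acc=19 shift=7
  byte[1]=0xBF cont=1 payload=0x3F=63: acc |= 63<<7 -> acc=8083 shift=14
  byte[2]=0xDE cont=1 payload=0x5E=94: acc |= 94<<14 -> acc=1548179 shift=21
  byte[3]=0x12 cont=0 payload=0x12=18: acc |= 18<<21 -> acc=39296915 shift=28 [end]
Varint 1: bytes[0:4] = 93 BF DE 12 -> value 39296915 (4 byte(s))
  byte[4]=0xA2 cont=1 payload=0x22=34: acc |= 34<<0 -> acc=34 shift=7
  byte[5]=0xC9 cont=1 payload=0x49=73: acc |= 73<<7 -> acc=9378 shift=14
  byte[6]=0x72 cont=0 payload=0x72=114: acc |= 114<<14 -> acc=1877154 shift=21 [end]
Varint 2: bytes[4:7] = A2 C9 72 -> value 1877154 (3 byte(s))
  byte[7]=0x4B cont=0 payload=0x4B=75: acc |= 75<<0 -> acc=75 shift=7 [end]
Varint 3: bytes[7:8] = 4B -> value 75 (1 byte(s))
  byte[8]=0x4C cont=0 payload=0x4C=76: acc |= 76<<0 -> acc=76 shift=7 [end]
Varint 4: bytes[8:9] = 4C -> value 76 (1 byte(s))
  byte[9]=0xAE cont=1 payload=0x2E=46: acc |= 46<<0 -> acc=46 shift=7
  byte[10]=0x93 cont=1 payload=0x13=19: acc |= 19<<7 -> acc=2478 shift=14
  byte[11]=0x3B cont=0 payload=0x3B=59: acc |= 59<<14 -> acc=969134 shift=21 [end]
Varint 5: bytes[9:12] = AE 93 3B -> value 969134 (3 byte(s))
  byte[12]=0xF3 cont=1 payload=0x73=115: acc |= 115<<0 -> acc=115 shift=7
  byte[13]=0x1D cont=0 payload=0x1D=29: acc |= 29<<7 -> acc=3827 shift=14 [end]
Varint 6: bytes[12:14] = F3 1D -> value 3827 (2 byte(s))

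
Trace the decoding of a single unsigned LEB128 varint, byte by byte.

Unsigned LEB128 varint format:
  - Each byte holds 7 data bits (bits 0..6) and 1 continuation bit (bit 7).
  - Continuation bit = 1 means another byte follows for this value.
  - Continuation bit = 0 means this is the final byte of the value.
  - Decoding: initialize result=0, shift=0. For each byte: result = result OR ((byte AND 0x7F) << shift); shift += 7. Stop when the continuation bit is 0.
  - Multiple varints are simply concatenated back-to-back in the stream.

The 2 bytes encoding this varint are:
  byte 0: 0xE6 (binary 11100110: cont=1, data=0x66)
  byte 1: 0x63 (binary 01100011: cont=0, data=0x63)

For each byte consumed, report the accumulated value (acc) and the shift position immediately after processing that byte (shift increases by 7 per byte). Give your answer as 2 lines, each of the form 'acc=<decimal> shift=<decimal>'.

byte 0=0xE6: payload=0x66=102, contrib = 102<<0 = 102; acc -> 102, shift -> 7
byte 1=0x63: payload=0x63=99, contrib = 99<<7 = 12672; acc -> 12774, shift -> 14

Answer: acc=102 shift=7
acc=12774 shift=14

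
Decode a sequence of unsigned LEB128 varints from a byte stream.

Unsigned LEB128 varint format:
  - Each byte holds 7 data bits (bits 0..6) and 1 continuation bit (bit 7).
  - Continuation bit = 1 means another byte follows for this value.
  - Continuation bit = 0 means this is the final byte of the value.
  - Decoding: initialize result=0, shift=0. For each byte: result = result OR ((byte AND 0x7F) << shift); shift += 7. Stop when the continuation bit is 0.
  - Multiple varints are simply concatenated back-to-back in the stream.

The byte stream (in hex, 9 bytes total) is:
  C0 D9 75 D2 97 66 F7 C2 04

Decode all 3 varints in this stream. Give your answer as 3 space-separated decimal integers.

Answer: 1928384 1674194 74103

Derivation:
  byte[0]=0xC0 cont=1 payload=0x40=64: acc |= 64<<0 -> acc=64 shift=7
  byte[1]=0xD9 cont=1 payload=0x59=89: acc |= 89<<7 -> acc=11456 shift=14
  byte[2]=0x75 cont=0 payload=0x75=117: acc |= 117<<14 -> acc=1928384 shift=21 [end]
Varint 1: bytes[0:3] = C0 D9 75 -> value 1928384 (3 byte(s))
  byte[3]=0xD2 cont=1 payload=0x52=82: acc |= 82<<0 -> acc=82 shift=7
  byte[4]=0x97 cont=1 payload=0x17=23: acc |= 23<<7 -> acc=3026 shift=14
  byte[5]=0x66 cont=0 payload=0x66=102: acc |= 102<<14 -> acc=1674194 shift=21 [end]
Varint 2: bytes[3:6] = D2 97 66 -> value 1674194 (3 byte(s))
  byte[6]=0xF7 cont=1 payload=0x77=119: acc |= 119<<0 -> acc=119 shift=7
  byte[7]=0xC2 cont=1 payload=0x42=66: acc |= 66<<7 -> acc=8567 shift=14
  byte[8]=0x04 cont=0 payload=0x04=4: acc |= 4<<14 -> acc=74103 shift=21 [end]
Varint 3: bytes[6:9] = F7 C2 04 -> value 74103 (3 byte(s))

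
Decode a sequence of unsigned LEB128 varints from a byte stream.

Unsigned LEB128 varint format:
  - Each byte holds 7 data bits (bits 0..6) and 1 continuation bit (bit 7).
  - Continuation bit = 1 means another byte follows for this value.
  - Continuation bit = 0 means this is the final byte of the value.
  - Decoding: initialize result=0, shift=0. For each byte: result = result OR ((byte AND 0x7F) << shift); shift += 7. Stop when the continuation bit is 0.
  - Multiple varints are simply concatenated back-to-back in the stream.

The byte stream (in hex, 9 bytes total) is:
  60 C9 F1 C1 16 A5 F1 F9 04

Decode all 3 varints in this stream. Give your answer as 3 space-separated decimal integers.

Answer: 96 47216841 10385573

Derivation:
  byte[0]=0x60 cont=0 payload=0x60=96: acc |= 96<<0 -> acc=96 shift=7 [end]
Varint 1: bytes[0:1] = 60 -> value 96 (1 byte(s))
  byte[1]=0xC9 cont=1 payload=0x49=73: acc |= 73<<0 -> acc=73 shift=7
  byte[2]=0xF1 cont=1 payload=0x71=113: acc |= 113<<7 -> acc=14537 shift=14
  byte[3]=0xC1 cont=1 payload=0x41=65: acc |= 65<<14 -> acc=1079497 shift=21
  byte[4]=0x16 cont=0 payload=0x16=22: acc |= 22<<21 -> acc=47216841 shift=28 [end]
Varint 2: bytes[1:5] = C9 F1 C1 16 -> value 47216841 (4 byte(s))
  byte[5]=0xA5 cont=1 payload=0x25=37: acc |= 37<<0 -> acc=37 shift=7
  byte[6]=0xF1 cont=1 payload=0x71=113: acc |= 113<<7 -> acc=14501 shift=14
  byte[7]=0xF9 cont=1 payload=0x79=121: acc |= 121<<14 -> acc=1996965 shift=21
  byte[8]=0x04 cont=0 payload=0x04=4: acc |= 4<<21 -> acc=10385573 shift=28 [end]
Varint 3: bytes[5:9] = A5 F1 F9 04 -> value 10385573 (4 byte(s))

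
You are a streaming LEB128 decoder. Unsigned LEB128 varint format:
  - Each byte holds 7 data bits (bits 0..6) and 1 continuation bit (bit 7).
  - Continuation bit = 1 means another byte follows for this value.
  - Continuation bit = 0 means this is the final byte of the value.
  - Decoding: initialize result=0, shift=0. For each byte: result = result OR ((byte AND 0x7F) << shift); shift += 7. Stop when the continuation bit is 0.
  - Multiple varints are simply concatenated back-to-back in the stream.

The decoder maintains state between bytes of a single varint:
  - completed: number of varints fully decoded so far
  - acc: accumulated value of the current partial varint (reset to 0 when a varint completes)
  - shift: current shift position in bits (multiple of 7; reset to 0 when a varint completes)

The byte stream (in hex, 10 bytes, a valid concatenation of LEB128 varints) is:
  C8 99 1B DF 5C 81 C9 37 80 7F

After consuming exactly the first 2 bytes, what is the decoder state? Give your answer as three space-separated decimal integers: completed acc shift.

byte[0]=0xC8 cont=1 payload=0x48: acc |= 72<<0 -> completed=0 acc=72 shift=7
byte[1]=0x99 cont=1 payload=0x19: acc |= 25<<7 -> completed=0 acc=3272 shift=14

Answer: 0 3272 14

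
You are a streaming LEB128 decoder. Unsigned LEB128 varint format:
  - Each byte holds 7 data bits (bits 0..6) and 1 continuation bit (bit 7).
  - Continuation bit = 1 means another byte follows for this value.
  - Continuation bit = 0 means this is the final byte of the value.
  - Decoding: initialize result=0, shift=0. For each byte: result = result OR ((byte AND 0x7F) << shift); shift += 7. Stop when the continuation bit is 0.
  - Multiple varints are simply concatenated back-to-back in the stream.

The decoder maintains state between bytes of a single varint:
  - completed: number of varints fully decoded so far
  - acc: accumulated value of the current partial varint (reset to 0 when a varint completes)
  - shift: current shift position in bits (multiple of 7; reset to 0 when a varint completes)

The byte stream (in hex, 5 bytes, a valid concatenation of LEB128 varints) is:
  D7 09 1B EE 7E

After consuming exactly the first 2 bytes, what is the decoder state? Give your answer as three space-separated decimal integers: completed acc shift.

Answer: 1 0 0

Derivation:
byte[0]=0xD7 cont=1 payload=0x57: acc |= 87<<0 -> completed=0 acc=87 shift=7
byte[1]=0x09 cont=0 payload=0x09: varint #1 complete (value=1239); reset -> completed=1 acc=0 shift=0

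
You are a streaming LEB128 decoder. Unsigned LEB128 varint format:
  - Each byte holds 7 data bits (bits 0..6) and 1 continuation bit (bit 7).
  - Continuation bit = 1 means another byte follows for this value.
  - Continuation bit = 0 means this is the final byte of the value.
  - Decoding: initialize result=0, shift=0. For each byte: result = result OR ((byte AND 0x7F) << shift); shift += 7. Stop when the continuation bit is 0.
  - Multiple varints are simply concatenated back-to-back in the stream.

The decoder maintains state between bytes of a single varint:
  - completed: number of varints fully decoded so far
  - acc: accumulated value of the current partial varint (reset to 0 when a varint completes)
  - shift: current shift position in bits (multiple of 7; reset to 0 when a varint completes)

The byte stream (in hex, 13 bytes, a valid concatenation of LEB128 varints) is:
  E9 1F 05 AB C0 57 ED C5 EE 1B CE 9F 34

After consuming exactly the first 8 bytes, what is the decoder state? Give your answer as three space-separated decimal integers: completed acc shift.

byte[0]=0xE9 cont=1 payload=0x69: acc |= 105<<0 -> completed=0 acc=105 shift=7
byte[1]=0x1F cont=0 payload=0x1F: varint #1 complete (value=4073); reset -> completed=1 acc=0 shift=0
byte[2]=0x05 cont=0 payload=0x05: varint #2 complete (value=5); reset -> completed=2 acc=0 shift=0
byte[3]=0xAB cont=1 payload=0x2B: acc |= 43<<0 -> completed=2 acc=43 shift=7
byte[4]=0xC0 cont=1 payload=0x40: acc |= 64<<7 -> completed=2 acc=8235 shift=14
byte[5]=0x57 cont=0 payload=0x57: varint #3 complete (value=1433643); reset -> completed=3 acc=0 shift=0
byte[6]=0xED cont=1 payload=0x6D: acc |= 109<<0 -> completed=3 acc=109 shift=7
byte[7]=0xC5 cont=1 payload=0x45: acc |= 69<<7 -> completed=3 acc=8941 shift=14

Answer: 3 8941 14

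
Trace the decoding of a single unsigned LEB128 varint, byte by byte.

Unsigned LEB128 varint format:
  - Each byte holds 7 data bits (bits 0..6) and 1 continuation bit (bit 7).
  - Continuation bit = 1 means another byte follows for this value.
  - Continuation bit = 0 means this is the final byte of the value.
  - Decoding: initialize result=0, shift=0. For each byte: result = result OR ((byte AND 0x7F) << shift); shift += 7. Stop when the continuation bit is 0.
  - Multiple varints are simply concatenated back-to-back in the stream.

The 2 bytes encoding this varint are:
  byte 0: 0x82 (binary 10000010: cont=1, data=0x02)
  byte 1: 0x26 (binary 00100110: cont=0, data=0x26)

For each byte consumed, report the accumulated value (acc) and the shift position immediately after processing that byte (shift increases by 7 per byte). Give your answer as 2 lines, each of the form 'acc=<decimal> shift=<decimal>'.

byte 0=0x82: payload=0x02=2, contrib = 2<<0 = 2; acc -> 2, shift -> 7
byte 1=0x26: payload=0x26=38, contrib = 38<<7 = 4864; acc -> 4866, shift -> 14

Answer: acc=2 shift=7
acc=4866 shift=14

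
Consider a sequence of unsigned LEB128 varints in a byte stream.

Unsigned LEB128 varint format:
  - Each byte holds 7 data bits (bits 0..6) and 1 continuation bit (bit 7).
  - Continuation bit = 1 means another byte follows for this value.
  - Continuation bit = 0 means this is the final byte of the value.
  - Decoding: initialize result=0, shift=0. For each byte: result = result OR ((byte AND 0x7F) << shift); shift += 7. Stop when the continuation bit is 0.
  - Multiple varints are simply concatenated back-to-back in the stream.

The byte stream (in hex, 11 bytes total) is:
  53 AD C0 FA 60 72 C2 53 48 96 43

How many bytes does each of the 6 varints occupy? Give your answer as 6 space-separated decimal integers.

  byte[0]=0x53 cont=0 payload=0x53=83: acc |= 83<<0 -> acc=83 shift=7 [end]
Varint 1: bytes[0:1] = 53 -> value 83 (1 byte(s))
  byte[1]=0xAD cont=1 payload=0x2D=45: acc |= 45<<0 -> acc=45 shift=7
  byte[2]=0xC0 cont=1 payload=0x40=64: acc |= 64<<7 -> acc=8237 shift=14
  byte[3]=0xFA cont=1 payload=0x7A=122: acc |= 122<<14 -> acc=2007085 shift=21
  byte[4]=0x60 cont=0 payload=0x60=96: acc |= 96<<21 -> acc=203333677 shift=28 [end]
Varint 2: bytes[1:5] = AD C0 FA 60 -> value 203333677 (4 byte(s))
  byte[5]=0x72 cont=0 payload=0x72=114: acc |= 114<<0 -> acc=114 shift=7 [end]
Varint 3: bytes[5:6] = 72 -> value 114 (1 byte(s))
  byte[6]=0xC2 cont=1 payload=0x42=66: acc |= 66<<0 -> acc=66 shift=7
  byte[7]=0x53 cont=0 payload=0x53=83: acc |= 83<<7 -> acc=10690 shift=14 [end]
Varint 4: bytes[6:8] = C2 53 -> value 10690 (2 byte(s))
  byte[8]=0x48 cont=0 payload=0x48=72: acc |= 72<<0 -> acc=72 shift=7 [end]
Varint 5: bytes[8:9] = 48 -> value 72 (1 byte(s))
  byte[9]=0x96 cont=1 payload=0x16=22: acc |= 22<<0 -> acc=22 shift=7
  byte[10]=0x43 cont=0 payload=0x43=67: acc |= 67<<7 -> acc=8598 shift=14 [end]
Varint 6: bytes[9:11] = 96 43 -> value 8598 (2 byte(s))

Answer: 1 4 1 2 1 2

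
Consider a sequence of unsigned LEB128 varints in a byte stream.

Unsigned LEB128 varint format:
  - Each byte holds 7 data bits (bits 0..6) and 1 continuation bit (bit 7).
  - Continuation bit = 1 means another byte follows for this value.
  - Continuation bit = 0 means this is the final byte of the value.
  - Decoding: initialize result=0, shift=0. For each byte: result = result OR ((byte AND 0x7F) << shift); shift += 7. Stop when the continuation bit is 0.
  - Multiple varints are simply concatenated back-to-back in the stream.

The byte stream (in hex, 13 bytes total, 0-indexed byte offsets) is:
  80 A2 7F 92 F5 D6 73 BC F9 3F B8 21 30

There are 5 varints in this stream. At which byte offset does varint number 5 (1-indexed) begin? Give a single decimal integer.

Answer: 12

Derivation:
  byte[0]=0x80 cont=1 payload=0x00=0: acc |= 0<<0 -> acc=0 shift=7
  byte[1]=0xA2 cont=1 payload=0x22=34: acc |= 34<<7 -> acc=4352 shift=14
  byte[2]=0x7F cont=0 payload=0x7F=127: acc |= 127<<14 -> acc=2085120 shift=21 [end]
Varint 1: bytes[0:3] = 80 A2 7F -> value 2085120 (3 byte(s))
  byte[3]=0x92 cont=1 payload=0x12=18: acc |= 18<<0 -> acc=18 shift=7
  byte[4]=0xF5 cont=1 payload=0x75=117: acc |= 117<<7 -> acc=14994 shift=14
  byte[5]=0xD6 cont=1 payload=0x56=86: acc |= 86<<14 -> acc=1424018 shift=21
  byte[6]=0x73 cont=0 payload=0x73=115: acc |= 115<<21 -> acc=242596498 shift=28 [end]
Varint 2: bytes[3:7] = 92 F5 D6 73 -> value 242596498 (4 byte(s))
  byte[7]=0xBC cont=1 payload=0x3C=60: acc |= 60<<0 -> acc=60 shift=7
  byte[8]=0xF9 cont=1 payload=0x79=121: acc |= 121<<7 -> acc=15548 shift=14
  byte[9]=0x3F cont=0 payload=0x3F=63: acc |= 63<<14 -> acc=1047740 shift=21 [end]
Varint 3: bytes[7:10] = BC F9 3F -> value 1047740 (3 byte(s))
  byte[10]=0xB8 cont=1 payload=0x38=56: acc |= 56<<0 -> acc=56 shift=7
  byte[11]=0x21 cont=0 payload=0x21=33: acc |= 33<<7 -> acc=4280 shift=14 [end]
Varint 4: bytes[10:12] = B8 21 -> value 4280 (2 byte(s))
  byte[12]=0x30 cont=0 payload=0x30=48: acc |= 48<<0 -> acc=48 shift=7 [end]
Varint 5: bytes[12:13] = 30 -> value 48 (1 byte(s))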